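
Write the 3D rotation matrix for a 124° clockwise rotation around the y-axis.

Rotation matrix for clockwise 124° around y-axis:
A clockwise rotation by 124° is a counterclockwise rotation by -124°.
cos(-124°) = -0.5592, sin(-124°) = -0.8290
Result: [[-0.5592, 0, -0.8290], [0, 1, 0], [0.8290, 0, -0.5592]]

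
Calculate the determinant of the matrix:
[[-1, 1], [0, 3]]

For a 2×2 matrix [[a, b], [c, d]], det = ad - bc
det = (-1)(3) - (1)(0) = -3 - 0 = -3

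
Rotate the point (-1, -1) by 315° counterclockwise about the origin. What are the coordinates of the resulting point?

Rotation matrix for 315°: [[cos 315°, -sin 315°], [sin 315°, cos 315°]] ≈ [[0.707107, 0.707107], [-0.707107, 0.707107]]
[[0.707107, 0.707107], [-0.707107, 0.707107]] × [-1, -1]ᵀ ≈ [-1.4142, 0]ᵀ
Result: (-1.4142, 0)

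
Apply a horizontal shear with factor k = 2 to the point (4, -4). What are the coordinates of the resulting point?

Shear matrix for horizontal shear with factor k = 2:
[[1, 2], [0, 1]]
Result: (4, -4) → (-4, -4)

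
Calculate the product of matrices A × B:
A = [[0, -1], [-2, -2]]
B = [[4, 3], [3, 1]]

Matrix multiplication:
C[0][0] = 0×4 + -1×3 = -3
C[0][1] = 0×3 + -1×1 = -1
C[1][0] = -2×4 + -2×3 = -14
C[1][1] = -2×3 + -2×1 = -8
Result: [[-3, -1], [-14, -8]]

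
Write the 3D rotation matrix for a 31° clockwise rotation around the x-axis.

Rotation matrix for clockwise 31° around x-axis:
A clockwise rotation by 31° is a counterclockwise rotation by -31°.
cos(-31°) = 0.8572, sin(-31°) = -0.5150
Result: [[1, 0, 0], [0, 0.8572, 0.5150], [0, -0.5150, 0.8572]]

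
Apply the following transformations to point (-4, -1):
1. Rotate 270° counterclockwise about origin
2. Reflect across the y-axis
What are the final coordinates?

Step 1: Rotate 270° → (-1, 4)
Step 2: Reflect across y-axis → (1, 4)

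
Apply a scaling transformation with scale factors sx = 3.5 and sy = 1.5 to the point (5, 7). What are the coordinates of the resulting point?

Scaling matrix:
[[3.50, 0], [0, 1.50]]
Result: (5 × 3.5, 7 × 1.5) = (17.5, 10.5)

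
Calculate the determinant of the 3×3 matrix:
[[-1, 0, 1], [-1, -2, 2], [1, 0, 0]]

Expansion along first row:
det = -1·det([[-2,2],[0,0]]) - 0·det([[-1,2],[1,0]]) + 1·det([[-1,-2],[1,0]])
    = -1·(-2·0 - 2·0) - 0·(-1·0 - 2·1) + 1·(-1·0 - -2·1)
    = -1·0 - 0·-2 + 1·2
    = 0 + 0 + 2 = 2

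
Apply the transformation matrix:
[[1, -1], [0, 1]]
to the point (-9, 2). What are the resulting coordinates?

Matrix multiplication:
[[1, -1], [0, 1]] × [-9, 2]ᵀ
= [(1)(-9) + (-1)(2), (0)(-9) + (1)(2)]ᵀ
= [-11, 2]ᵀ
Result: (-11, 2)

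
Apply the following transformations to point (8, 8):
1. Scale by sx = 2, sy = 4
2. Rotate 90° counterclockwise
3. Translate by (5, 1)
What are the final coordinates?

Step 1: Scale → (16, 32)
Step 2: Rotate 90° → (-32, 16)
Step 3: Translate → (-27, 17)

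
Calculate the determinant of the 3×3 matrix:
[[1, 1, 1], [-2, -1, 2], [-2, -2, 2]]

Expansion along first row:
det = 1·det([[-1,2],[-2,2]]) - 1·det([[-2,2],[-2,2]]) + 1·det([[-2,-1],[-2,-2]])
    = 1·(-1·2 - 2·-2) - 1·(-2·2 - 2·-2) + 1·(-2·-2 - -1·-2)
    = 1·2 - 1·0 + 1·2
    = 2 + 0 + 2 = 4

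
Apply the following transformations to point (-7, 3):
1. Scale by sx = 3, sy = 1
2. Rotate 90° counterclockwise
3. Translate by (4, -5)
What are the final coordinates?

Step 1: Scale → (-21, 3)
Step 2: Rotate 90° → (-3, -21)
Step 3: Translate → (1, -26)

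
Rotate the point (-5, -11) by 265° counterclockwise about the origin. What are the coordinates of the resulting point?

Rotation matrix for 265°: [[cos 265°, -sin 265°], [sin 265°, cos 265°]] ≈ [[-0.087156, 0.996195], [-0.996195, -0.087156]]
[[-0.087156, 0.996195], [-0.996195, -0.087156]] × [-5, -11]ᵀ ≈ [-10.5224, 5.9397]ᵀ
Result: (-10.5224, 5.9397)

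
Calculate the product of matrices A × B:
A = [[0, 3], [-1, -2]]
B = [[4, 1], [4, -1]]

Matrix multiplication:
C[0][0] = 0×4 + 3×4 = 12
C[0][1] = 0×1 + 3×-1 = -3
C[1][0] = -1×4 + -2×4 = -12
C[1][1] = -1×1 + -2×-1 = 1
Result: [[12, -3], [-12, 1]]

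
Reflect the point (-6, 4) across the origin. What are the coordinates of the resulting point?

Reflection across origin: (-6, 4) → (6, -4)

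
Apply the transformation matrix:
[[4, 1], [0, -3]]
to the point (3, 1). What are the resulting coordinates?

Matrix multiplication:
[[4, 1], [0, -3]] × [3, 1]ᵀ
= [(4)(3) + (1)(1), (0)(3) + (-3)(1)]ᵀ
= [13, -3]ᵀ
Result: (13, -3)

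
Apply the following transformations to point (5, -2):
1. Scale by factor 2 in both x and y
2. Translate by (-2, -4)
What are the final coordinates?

Step 1: Scale (5, -2) by 2 → (10, -4)
Step 2: Translate by (-2, -4) → (8, -8)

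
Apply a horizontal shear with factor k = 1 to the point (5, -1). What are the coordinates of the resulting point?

Shear matrix for horizontal shear with factor k = 1:
[[1, 1], [0, 1]]
Result: (5, -1) → (4, -1)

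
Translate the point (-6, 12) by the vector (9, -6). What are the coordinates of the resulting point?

Translation by (9, -6) (homogeneous matrix [[1, 0, 9], [0, 1, -6], [0, 0, 1]]):
x' = -6 + 9 = 3
y' = 12 + -6 = 6
Result: (3, 6)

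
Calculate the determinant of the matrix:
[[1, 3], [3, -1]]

For a 2×2 matrix [[a, b], [c, d]], det = ad - bc
det = (1)(-1) - (3)(3) = -1 - 9 = -10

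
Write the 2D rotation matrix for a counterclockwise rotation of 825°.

Rotation matrix formula: [[cos θ, -sin θ], [sin θ, cos θ]]
For θ = 825°:
cos(825°) = -0.2588
sin(825°) = 0.9659
Result: [[-0.2588, -0.9659], [0.9659, -0.2588]]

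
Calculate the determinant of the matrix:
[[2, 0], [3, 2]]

For a 2×2 matrix [[a, b], [c, d]], det = ad - bc
det = (2)(2) - (0)(3) = 4 - 0 = 4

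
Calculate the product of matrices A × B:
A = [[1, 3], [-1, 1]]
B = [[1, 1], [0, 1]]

Matrix multiplication:
C[0][0] = 1×1 + 3×0 = 1
C[0][1] = 1×1 + 3×1 = 4
C[1][0] = -1×1 + 1×0 = -1
C[1][1] = -1×1 + 1×1 = 0
Result: [[1, 4], [-1, 0]]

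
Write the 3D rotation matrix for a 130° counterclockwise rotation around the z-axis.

Rotation matrix for counterclockwise 130° around z-axis:
cos(130°) = -0.6428, sin(130°) = 0.7660
Result: [[-0.6428, -0.7660, 0], [0.7660, -0.6428, 0], [0, 0, 1]]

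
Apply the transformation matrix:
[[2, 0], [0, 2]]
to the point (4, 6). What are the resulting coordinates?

Matrix multiplication:
[[2, 0], [0, 2]] × [4, 6]ᵀ
= [(2)(4) + (0)(6), (0)(4) + (2)(6)]ᵀ
= [8, 12]ᵀ
Result: (8, 12)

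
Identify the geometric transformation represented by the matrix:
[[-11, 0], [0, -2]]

This matrix represents: non-uniform scaling by sx = -11, sy = -2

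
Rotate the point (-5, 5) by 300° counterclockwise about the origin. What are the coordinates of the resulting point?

Rotation matrix for 300°: [[cos 300°, -sin 300°], [sin 300°, cos 300°]] ≈ [[0.500000, 0.866025], [-0.866025, 0.500000]]
[[0.500000, 0.866025], [-0.866025, 0.500000]] × [-5, 5]ᵀ ≈ [1.8301, 6.8301]ᵀ
Result: (1.8301, 6.8301)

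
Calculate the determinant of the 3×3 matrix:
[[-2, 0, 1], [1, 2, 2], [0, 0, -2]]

Expansion along first row:
det = -2·det([[2,2],[0,-2]]) - 0·det([[1,2],[0,-2]]) + 1·det([[1,2],[0,0]])
    = -2·(2·-2 - 2·0) - 0·(1·-2 - 2·0) + 1·(1·0 - 2·0)
    = -2·-4 - 0·-2 + 1·0
    = 8 + 0 + 0 = 8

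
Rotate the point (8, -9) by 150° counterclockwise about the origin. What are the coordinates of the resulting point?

Rotation matrix for 150°: [[cos 150°, -sin 150°], [sin 150°, cos 150°]] ≈ [[-0.866025, -0.500000], [0.500000, -0.866025]]
[[-0.866025, -0.500000], [0.500000, -0.866025]] × [8, -9]ᵀ ≈ [-2.4282, 11.7942]ᵀ
Result: (-2.4282, 11.7942)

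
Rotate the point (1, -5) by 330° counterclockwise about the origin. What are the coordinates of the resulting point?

Rotation matrix for 330°: [[cos 330°, -sin 330°], [sin 330°, cos 330°]] ≈ [[0.866025, 0.500000], [-0.500000, 0.866025]]
[[0.866025, 0.500000], [-0.500000, 0.866025]] × [1, -5]ᵀ ≈ [-1.6340, -4.8301]ᵀ
Result: (-1.6340, -4.8301)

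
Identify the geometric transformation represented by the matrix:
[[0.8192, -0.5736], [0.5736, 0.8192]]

This matrix represents: rotation by 35° counterclockwise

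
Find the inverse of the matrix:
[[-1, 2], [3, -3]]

For [[a,b],[c,d]], inverse = (1/det)·[[d,-b],[-c,a]]
det = (-1)(-3) - (2)(3) = 3 - 6 = -3
Inverse = (1/-3)·[[-3, -2], [-3, -1]]
= [[1, 2/3], [1, 1/3]]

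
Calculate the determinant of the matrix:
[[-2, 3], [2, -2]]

For a 2×2 matrix [[a, b], [c, d]], det = ad - bc
det = (-2)(-2) - (3)(2) = 4 - 6 = -2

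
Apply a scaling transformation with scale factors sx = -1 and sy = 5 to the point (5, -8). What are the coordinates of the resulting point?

Scaling matrix:
[[-1, 0], [0, 5]]
Result: (5 × -1, -8 × 5) = (-5, -40)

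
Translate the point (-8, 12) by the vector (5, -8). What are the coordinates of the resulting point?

Translation by (5, -8) (homogeneous matrix [[1, 0, 5], [0, 1, -8], [0, 0, 1]]):
x' = -8 + 5 = -3
y' = 12 + -8 = 4
Result: (-3, 4)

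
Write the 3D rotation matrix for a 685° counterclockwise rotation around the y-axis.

Rotation matrix for counterclockwise 685° around y-axis:
cos(685°) = 0.8192, sin(685°) = -0.5736
Result: [[0.8192, 0, -0.5736], [0, 1, 0], [0.5736, 0, 0.8192]]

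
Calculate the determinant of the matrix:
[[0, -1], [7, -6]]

For a 2×2 matrix [[a, b], [c, d]], det = ad - bc
det = (0)(-6) - (-1)(7) = 0 - -7 = 7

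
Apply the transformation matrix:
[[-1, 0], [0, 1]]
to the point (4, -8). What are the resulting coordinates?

Matrix multiplication:
[[-1, 0], [0, 1]] × [4, -8]ᵀ
= [(-1)(4) + (0)(-8), (0)(4) + (1)(-8)]ᵀ
= [-4, -8]ᵀ
Result: (-4, -8)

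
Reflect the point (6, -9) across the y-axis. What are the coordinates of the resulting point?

Reflection across y-axis: (6, -9) → (-6, -9)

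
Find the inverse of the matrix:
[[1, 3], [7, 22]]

For [[a,b],[c,d]], inverse = (1/det)·[[d,-b],[-c,a]]
det = (1)(22) - (3)(7) = 22 - 21 = 1
Inverse = [[22, -3], [-7, 1]]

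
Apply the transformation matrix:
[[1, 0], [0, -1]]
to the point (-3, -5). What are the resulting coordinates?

Matrix multiplication:
[[1, 0], [0, -1]] × [-3, -5]ᵀ
= [(1)(-3) + (0)(-5), (0)(-3) + (-1)(-5)]ᵀ
= [-3, 5]ᵀ
Result: (-3, 5)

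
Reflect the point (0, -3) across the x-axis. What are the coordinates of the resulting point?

Reflection across x-axis: (0, -3) → (0, 3)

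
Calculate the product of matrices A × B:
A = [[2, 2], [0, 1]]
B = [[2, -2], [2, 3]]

Matrix multiplication:
C[0][0] = 2×2 + 2×2 = 8
C[0][1] = 2×-2 + 2×3 = 2
C[1][0] = 0×2 + 1×2 = 2
C[1][1] = 0×-2 + 1×3 = 3
Result: [[8, 2], [2, 3]]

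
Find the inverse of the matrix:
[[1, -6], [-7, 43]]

For [[a,b],[c,d]], inverse = (1/det)·[[d,-b],[-c,a]]
det = (1)(43) - (-6)(-7) = 43 - 42 = 1
Inverse = [[43, 6], [7, 1]]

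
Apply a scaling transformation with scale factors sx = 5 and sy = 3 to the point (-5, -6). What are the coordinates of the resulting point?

Scaling matrix:
[[5, 0], [0, 3]]
Result: (-5 × 5, -6 × 3) = (-25, -18)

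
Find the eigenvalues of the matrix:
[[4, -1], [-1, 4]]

Characteristic equation: det(A - λI) = 0
λ² - (trace)λ + (det) = 0
trace = 4 + 4 = 8, det = (4)(4) - (-1)(-1) = 15
λ² - (8)λ + (15) = 0
λ = (8 ± √((8)² - 4·(15))) / 2 = (8 ± √4) / 2
Solving: λ = 3, 5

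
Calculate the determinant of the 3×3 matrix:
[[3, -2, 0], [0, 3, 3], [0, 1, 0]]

Expansion along first row:
det = 3·det([[3,3],[1,0]]) - -2·det([[0,3],[0,0]]) + 0·det([[0,3],[0,1]])
    = 3·(3·0 - 3·1) - -2·(0·0 - 3·0) + 0·(0·1 - 3·0)
    = 3·-3 - -2·0 + 0·0
    = -9 + 0 + 0 = -9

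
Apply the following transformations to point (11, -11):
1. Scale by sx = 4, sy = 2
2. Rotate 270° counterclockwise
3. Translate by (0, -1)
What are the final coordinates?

Step 1: Scale → (44, -22)
Step 2: Rotate 270° → (-22, -44)
Step 3: Translate → (-22, -45)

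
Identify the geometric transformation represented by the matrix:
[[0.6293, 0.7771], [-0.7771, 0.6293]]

This matrix represents: rotation by 309° counterclockwise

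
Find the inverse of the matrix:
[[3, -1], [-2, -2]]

For [[a,b],[c,d]], inverse = (1/det)·[[d,-b],[-c,a]]
det = (3)(-2) - (-1)(-2) = -6 - 2 = -8
Inverse = (1/-8)·[[-2, 1], [2, 3]]
= [[1/4, -1/8], [-1/4, -3/8]]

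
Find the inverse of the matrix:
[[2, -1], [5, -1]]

For [[a,b],[c,d]], inverse = (1/det)·[[d,-b],[-c,a]]
det = (2)(-1) - (-1)(5) = -2 - -5 = 3
Inverse = (1/3)·[[-1, 1], [-5, 2]]
= [[-1/3, 1/3], [-5/3, 2/3]]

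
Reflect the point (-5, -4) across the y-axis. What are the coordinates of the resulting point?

Reflection across y-axis: (-5, -4) → (5, -4)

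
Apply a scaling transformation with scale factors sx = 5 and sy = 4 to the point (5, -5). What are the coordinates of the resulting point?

Scaling matrix:
[[5, 0], [0, 4]]
Result: (5 × 5, -5 × 4) = (25, -20)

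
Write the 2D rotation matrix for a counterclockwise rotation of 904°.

Rotation matrix formula: [[cos θ, -sin θ], [sin θ, cos θ]]
For θ = 904°:
cos(904°) = -0.9976
sin(904°) = -0.0698
Result: [[-0.9976, 0.0698], [-0.0698, -0.9976]]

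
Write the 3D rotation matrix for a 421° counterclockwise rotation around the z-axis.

Rotation matrix for counterclockwise 421° around z-axis:
cos(421°) = 0.4848, sin(421°) = 0.8746
Result: [[0.4848, -0.8746, 0], [0.8746, 0.4848, 0], [0, 0, 1]]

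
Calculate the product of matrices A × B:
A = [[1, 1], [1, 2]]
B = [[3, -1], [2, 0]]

Matrix multiplication:
C[0][0] = 1×3 + 1×2 = 5
C[0][1] = 1×-1 + 1×0 = -1
C[1][0] = 1×3 + 2×2 = 7
C[1][1] = 1×-1 + 2×0 = -1
Result: [[5, -1], [7, -1]]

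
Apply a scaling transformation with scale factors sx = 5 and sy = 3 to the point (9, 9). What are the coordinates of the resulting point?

Scaling matrix:
[[5, 0], [0, 3]]
Result: (9 × 5, 9 × 3) = (45, 27)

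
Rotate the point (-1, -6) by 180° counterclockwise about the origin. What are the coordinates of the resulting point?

Rotation matrix for 180°: [[cos 180°, -sin 180°], [sin 180°, cos 180°]] = [[-1, 0], [0, -1]]
[[-1, 0], [0, -1]] × [-1, -6]ᵀ = [1, 6]ᵀ
Result: (1, 6)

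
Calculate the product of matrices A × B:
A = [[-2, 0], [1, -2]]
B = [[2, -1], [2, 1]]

Matrix multiplication:
C[0][0] = -2×2 + 0×2 = -4
C[0][1] = -2×-1 + 0×1 = 2
C[1][0] = 1×2 + -2×2 = -2
C[1][1] = 1×-1 + -2×1 = -3
Result: [[-4, 2], [-2, -3]]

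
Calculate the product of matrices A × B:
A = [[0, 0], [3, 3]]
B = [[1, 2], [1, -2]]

Matrix multiplication:
C[0][0] = 0×1 + 0×1 = 0
C[0][1] = 0×2 + 0×-2 = 0
C[1][0] = 3×1 + 3×1 = 6
C[1][1] = 3×2 + 3×-2 = 0
Result: [[0, 0], [6, 0]]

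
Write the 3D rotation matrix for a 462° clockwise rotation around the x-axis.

Rotation matrix for clockwise 462° around x-axis:
A clockwise rotation by 462° is a counterclockwise rotation by -462°.
cos(-462°) = -0.2079, sin(-462°) = -0.9781
Result: [[1, 0, 0], [0, -0.2079, 0.9781], [0, -0.9781, -0.2079]]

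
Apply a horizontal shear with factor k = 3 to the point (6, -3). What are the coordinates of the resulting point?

Shear matrix for horizontal shear with factor k = 3:
[[1, 3], [0, 1]]
Result: (6, -3) → (-3, -3)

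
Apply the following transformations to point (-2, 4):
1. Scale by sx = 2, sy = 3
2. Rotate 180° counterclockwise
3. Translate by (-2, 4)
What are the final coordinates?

Step 1: Scale → (-4, 12)
Step 2: Rotate 180° → (4, -12)
Step 3: Translate → (2, -8)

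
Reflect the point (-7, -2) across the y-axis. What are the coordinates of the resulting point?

Reflection across y-axis: (-7, -2) → (7, -2)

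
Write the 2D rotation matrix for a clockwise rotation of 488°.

Rotation matrix formula: [[cos θ, -sin θ], [sin θ, cos θ]]
A clockwise rotation by 488° is equivalent to a counterclockwise rotation by -488°.
For θ = -488°:
cos(-488°) = -0.6157
sin(-488°) = -0.7880
Result: [[-0.6157, 0.7880], [-0.7880, -0.6157]]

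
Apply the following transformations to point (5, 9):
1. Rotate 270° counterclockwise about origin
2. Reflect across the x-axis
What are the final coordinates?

Step 1: Rotate 270° → (9, -5)
Step 2: Reflect across x-axis → (9, 5)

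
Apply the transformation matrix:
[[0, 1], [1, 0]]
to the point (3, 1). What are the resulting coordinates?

Matrix multiplication:
[[0, 1], [1, 0]] × [3, 1]ᵀ
= [(0)(3) + (1)(1), (1)(3) + (0)(1)]ᵀ
= [1, 3]ᵀ
Result: (1, 3)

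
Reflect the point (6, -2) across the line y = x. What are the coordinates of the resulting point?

Reflection across line y = x: (6, -2) → (-2, 6)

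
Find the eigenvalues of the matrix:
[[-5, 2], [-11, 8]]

Characteristic equation: det(A - λI) = 0
λ² - (trace)λ + (det) = 0
trace = -5 + 8 = 3, det = (-5)(8) - (2)(-11) = -18
λ² - (3)λ + (-18) = 0
λ = (3 ± √((3)² - 4·(-18))) / 2 = (3 ± √81) / 2
Solving: λ = -3, 6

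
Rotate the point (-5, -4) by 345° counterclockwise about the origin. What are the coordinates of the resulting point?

Rotation matrix for 345°: [[cos 345°, -sin 345°], [sin 345°, cos 345°]] ≈ [[0.965926, 0.258819], [-0.258819, 0.965926]]
[[0.965926, 0.258819], [-0.258819, 0.965926]] × [-5, -4]ᵀ ≈ [-5.8649, -2.5696]ᵀ
Result: (-5.8649, -2.5696)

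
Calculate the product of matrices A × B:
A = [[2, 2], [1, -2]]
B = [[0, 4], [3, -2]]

Matrix multiplication:
C[0][0] = 2×0 + 2×3 = 6
C[0][1] = 2×4 + 2×-2 = 4
C[1][0] = 1×0 + -2×3 = -6
C[1][1] = 1×4 + -2×-2 = 8
Result: [[6, 4], [-6, 8]]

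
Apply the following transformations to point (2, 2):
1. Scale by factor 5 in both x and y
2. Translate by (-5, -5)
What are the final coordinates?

Step 1: Scale (2, 2) by 5 → (10, 10)
Step 2: Translate by (-5, -5) → (5, 5)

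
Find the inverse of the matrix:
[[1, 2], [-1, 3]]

For [[a,b],[c,d]], inverse = (1/det)·[[d,-b],[-c,a]]
det = (1)(3) - (2)(-1) = 3 - -2 = 5
Inverse = (1/5)·[[3, -2], [1, 1]]
= [[3/5, -2/5], [1/5, 1/5]]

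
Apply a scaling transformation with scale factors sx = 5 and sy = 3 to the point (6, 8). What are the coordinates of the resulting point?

Scaling matrix:
[[5, 0], [0, 3]]
Result: (6 × 5, 8 × 3) = (30, 24)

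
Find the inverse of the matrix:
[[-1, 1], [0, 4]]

For [[a,b],[c,d]], inverse = (1/det)·[[d,-b],[-c,a]]
det = (-1)(4) - (1)(0) = -4 - 0 = -4
Inverse = (1/-4)·[[4, -1], [0, -1]]
= [[-1, 1/4], [0, 1/4]]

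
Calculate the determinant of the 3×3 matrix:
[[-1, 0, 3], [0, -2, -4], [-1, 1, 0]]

Expansion along first row:
det = -1·det([[-2,-4],[1,0]]) - 0·det([[0,-4],[-1,0]]) + 3·det([[0,-2],[-1,1]])
    = -1·(-2·0 - -4·1) - 0·(0·0 - -4·-1) + 3·(0·1 - -2·-1)
    = -1·4 - 0·-4 + 3·-2
    = -4 + 0 + -6 = -10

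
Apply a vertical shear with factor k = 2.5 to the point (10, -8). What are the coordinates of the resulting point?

Shear matrix for vertical shear with factor k = 2.5:
[[1, 0], [2.50, 1]]
Result: (10, -8) → (10, 17)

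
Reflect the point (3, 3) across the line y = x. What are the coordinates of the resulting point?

Reflection across line y = x: (3, 3) → (3, 3)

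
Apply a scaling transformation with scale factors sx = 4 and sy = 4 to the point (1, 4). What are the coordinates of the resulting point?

Scaling matrix:
[[4, 0], [0, 4]]
Result: (1 × 4, 4 × 4) = (4, 16)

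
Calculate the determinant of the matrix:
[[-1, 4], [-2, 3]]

For a 2×2 matrix [[a, b], [c, d]], det = ad - bc
det = (-1)(3) - (4)(-2) = -3 - -8 = 5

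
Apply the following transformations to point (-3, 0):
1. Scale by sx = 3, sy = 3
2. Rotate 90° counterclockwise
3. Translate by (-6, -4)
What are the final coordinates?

Step 1: Scale → (-9, 0)
Step 2: Rotate 90° → (0, -9)
Step 3: Translate → (-6, -13)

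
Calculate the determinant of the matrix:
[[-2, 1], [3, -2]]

For a 2×2 matrix [[a, b], [c, d]], det = ad - bc
det = (-2)(-2) - (1)(3) = 4 - 3 = 1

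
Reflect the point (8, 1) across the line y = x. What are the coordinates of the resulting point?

Reflection across line y = x: (8, 1) → (1, 8)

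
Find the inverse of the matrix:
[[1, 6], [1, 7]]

For [[a,b],[c,d]], inverse = (1/det)·[[d,-b],[-c,a]]
det = (1)(7) - (6)(1) = 7 - 6 = 1
Inverse = [[7, -6], [-1, 1]]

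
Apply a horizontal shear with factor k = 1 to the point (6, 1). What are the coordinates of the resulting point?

Shear matrix for horizontal shear with factor k = 1:
[[1, 1], [0, 1]]
Result: (6, 1) → (7, 1)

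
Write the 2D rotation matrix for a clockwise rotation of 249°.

Rotation matrix formula: [[cos θ, -sin θ], [sin θ, cos θ]]
A clockwise rotation by 249° is equivalent to a counterclockwise rotation by -249°.
For θ = -249°:
cos(-249°) = -0.3584
sin(-249°) = 0.9336
Result: [[-0.3584, -0.9336], [0.9336, -0.3584]]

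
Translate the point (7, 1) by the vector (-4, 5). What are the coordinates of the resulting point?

Translation by (-4, 5) (homogeneous matrix [[1, 0, -4], [0, 1, 5], [0, 0, 1]]):
x' = 7 + -4 = 3
y' = 1 + 5 = 6
Result: (3, 6)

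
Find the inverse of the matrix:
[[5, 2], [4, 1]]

For [[a,b],[c,d]], inverse = (1/det)·[[d,-b],[-c,a]]
det = (5)(1) - (2)(4) = 5 - 8 = -3
Inverse = (1/-3)·[[1, -2], [-4, 5]]
= [[-1/3, 2/3], [4/3, -5/3]]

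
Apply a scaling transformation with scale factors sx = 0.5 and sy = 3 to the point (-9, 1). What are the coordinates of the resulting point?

Scaling matrix:
[[0.50, 0], [0, 3]]
Result: (-9 × 0.5, 1 × 3) = (-4.5, 3)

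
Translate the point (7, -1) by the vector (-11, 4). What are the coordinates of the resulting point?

Translation by (-11, 4) (homogeneous matrix [[1, 0, -11], [0, 1, 4], [0, 0, 1]]):
x' = 7 + -11 = -4
y' = -1 + 4 = 3
Result: (-4, 3)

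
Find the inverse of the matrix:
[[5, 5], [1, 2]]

For [[a,b],[c,d]], inverse = (1/det)·[[d,-b],[-c,a]]
det = (5)(2) - (5)(1) = 10 - 5 = 5
Inverse = (1/5)·[[2, -5], [-1, 5]]
= [[2/5, -1], [-1/5, 1]]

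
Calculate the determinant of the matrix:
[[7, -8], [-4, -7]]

For a 2×2 matrix [[a, b], [c, d]], det = ad - bc
det = (7)(-7) - (-8)(-4) = -49 - 32 = -81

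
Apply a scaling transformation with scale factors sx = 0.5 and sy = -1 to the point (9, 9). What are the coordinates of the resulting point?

Scaling matrix:
[[0.50, 0], [0, -1]]
Result: (9 × 0.5, 9 × -1) = (4.5, -9)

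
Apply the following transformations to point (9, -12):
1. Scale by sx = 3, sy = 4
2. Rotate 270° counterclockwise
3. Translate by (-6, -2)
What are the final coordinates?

Step 1: Scale → (27, -48)
Step 2: Rotate 270° → (-48, -27)
Step 3: Translate → (-54, -29)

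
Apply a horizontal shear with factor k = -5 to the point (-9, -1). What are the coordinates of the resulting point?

Shear matrix for horizontal shear with factor k = -5:
[[1, -5], [0, 1]]
Result: (-9, -1) → (-4, -1)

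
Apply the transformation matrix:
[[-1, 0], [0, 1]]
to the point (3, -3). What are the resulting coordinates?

Matrix multiplication:
[[-1, 0], [0, 1]] × [3, -3]ᵀ
= [(-1)(3) + (0)(-3), (0)(3) + (1)(-3)]ᵀ
= [-3, -3]ᵀ
Result: (-3, -3)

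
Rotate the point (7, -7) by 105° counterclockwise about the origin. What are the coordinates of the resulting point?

Rotation matrix for 105°: [[cos 105°, -sin 105°], [sin 105°, cos 105°]] ≈ [[-0.258819, -0.965926], [0.965926, -0.258819]]
[[-0.258819, -0.965926], [0.965926, -0.258819]] × [7, -7]ᵀ ≈ [4.9497, 8.5732]ᵀ
Result: (4.9497, 8.5732)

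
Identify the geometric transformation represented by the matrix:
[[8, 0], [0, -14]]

This matrix represents: non-uniform scaling by sx = 8, sy = -14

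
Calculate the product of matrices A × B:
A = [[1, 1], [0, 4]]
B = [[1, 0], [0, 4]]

Matrix multiplication:
C[0][0] = 1×1 + 1×0 = 1
C[0][1] = 1×0 + 1×4 = 4
C[1][0] = 0×1 + 4×0 = 0
C[1][1] = 0×0 + 4×4 = 16
Result: [[1, 4], [0, 16]]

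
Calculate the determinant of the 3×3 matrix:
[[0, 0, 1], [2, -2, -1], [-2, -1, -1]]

Expansion along first row:
det = 0·det([[-2,-1],[-1,-1]]) - 0·det([[2,-1],[-2,-1]]) + 1·det([[2,-2],[-2,-1]])
    = 0·(-2·-1 - -1·-1) - 0·(2·-1 - -1·-2) + 1·(2·-1 - -2·-2)
    = 0·1 - 0·-4 + 1·-6
    = 0 + 0 + -6 = -6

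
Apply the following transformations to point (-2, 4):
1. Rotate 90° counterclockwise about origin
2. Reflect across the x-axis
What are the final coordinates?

Step 1: Rotate 90° → (-4, -2)
Step 2: Reflect across x-axis → (-4, 2)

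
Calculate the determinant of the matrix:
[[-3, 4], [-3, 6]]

For a 2×2 matrix [[a, b], [c, d]], det = ad - bc
det = (-3)(6) - (4)(-3) = -18 - -12 = -6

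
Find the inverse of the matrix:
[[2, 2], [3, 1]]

For [[a,b],[c,d]], inverse = (1/det)·[[d,-b],[-c,a]]
det = (2)(1) - (2)(3) = 2 - 6 = -4
Inverse = (1/-4)·[[1, -2], [-3, 2]]
= [[-1/4, 1/2], [3/4, -1/2]]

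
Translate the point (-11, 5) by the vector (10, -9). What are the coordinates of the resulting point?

Translation by (10, -9) (homogeneous matrix [[1, 0, 10], [0, 1, -9], [0, 0, 1]]):
x' = -11 + 10 = -1
y' = 5 + -9 = -4
Result: (-1, -4)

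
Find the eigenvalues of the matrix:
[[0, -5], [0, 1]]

Characteristic equation: det(A - λI) = 0
λ² - (trace)λ + (det) = 0
trace = 0 + 1 = 1, det = (0)(1) - (-5)(0) = 0
λ² - (1)λ + (0) = 0
λ = (1 ± √((1)² - 4·(0))) / 2 = (1 ± √1) / 2
Solving: λ = 0, 1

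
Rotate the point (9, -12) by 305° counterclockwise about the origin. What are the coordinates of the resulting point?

Rotation matrix for 305°: [[cos 305°, -sin 305°], [sin 305°, cos 305°]] ≈ [[0.573576, 0.819152], [-0.819152, 0.573576]]
[[0.573576, 0.819152], [-0.819152, 0.573576]] × [9, -12]ᵀ ≈ [-4.6676, -14.2553]ᵀ
Result: (-4.6676, -14.2553)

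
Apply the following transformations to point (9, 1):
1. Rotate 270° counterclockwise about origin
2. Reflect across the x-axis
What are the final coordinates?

Step 1: Rotate 270° → (1, -9)
Step 2: Reflect across x-axis → (1, 9)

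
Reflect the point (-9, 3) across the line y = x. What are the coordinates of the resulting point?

Reflection across line y = x: (-9, 3) → (3, -9)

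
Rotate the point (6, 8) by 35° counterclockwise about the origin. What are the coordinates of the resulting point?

Rotation matrix for 35°: [[cos 35°, -sin 35°], [sin 35°, cos 35°]] ≈ [[0.819152, -0.573576], [0.573576, 0.819152]]
[[0.819152, -0.573576], [0.573576, 0.819152]] × [6, 8]ᵀ ≈ [0.3263, 9.9947]ᵀ
Result: (0.3263, 9.9947)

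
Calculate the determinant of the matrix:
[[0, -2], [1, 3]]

For a 2×2 matrix [[a, b], [c, d]], det = ad - bc
det = (0)(3) - (-2)(1) = 0 - -2 = 2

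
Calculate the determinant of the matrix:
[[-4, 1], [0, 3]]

For a 2×2 matrix [[a, b], [c, d]], det = ad - bc
det = (-4)(3) - (1)(0) = -12 - 0 = -12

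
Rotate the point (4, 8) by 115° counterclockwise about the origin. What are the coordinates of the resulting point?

Rotation matrix for 115°: [[cos 115°, -sin 115°], [sin 115°, cos 115°]] ≈ [[-0.422618, -0.906308], [0.906308, -0.422618]]
[[-0.422618, -0.906308], [0.906308, -0.422618]] × [4, 8]ᵀ ≈ [-8.9409, 0.2443]ᵀ
Result: (-8.9409, 0.2443)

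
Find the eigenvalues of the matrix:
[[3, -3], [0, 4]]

Characteristic equation: det(A - λI) = 0
λ² - (trace)λ + (det) = 0
trace = 3 + 4 = 7, det = (3)(4) - (-3)(0) = 12
λ² - (7)λ + (12) = 0
λ = (7 ± √((7)² - 4·(12))) / 2 = (7 ± √1) / 2
Solving: λ = 3, 4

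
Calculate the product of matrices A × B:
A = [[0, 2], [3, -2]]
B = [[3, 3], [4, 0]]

Matrix multiplication:
C[0][0] = 0×3 + 2×4 = 8
C[0][1] = 0×3 + 2×0 = 0
C[1][0] = 3×3 + -2×4 = 1
C[1][1] = 3×3 + -2×0 = 9
Result: [[8, 0], [1, 9]]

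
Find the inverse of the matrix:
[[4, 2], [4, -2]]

For [[a,b],[c,d]], inverse = (1/det)·[[d,-b],[-c,a]]
det = (4)(-2) - (2)(4) = -8 - 8 = -16
Inverse = (1/-16)·[[-2, -2], [-4, 4]]
= [[1/8, 1/8], [1/4, -1/4]]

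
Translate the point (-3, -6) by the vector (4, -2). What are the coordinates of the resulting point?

Translation by (4, -2) (homogeneous matrix [[1, 0, 4], [0, 1, -2], [0, 0, 1]]):
x' = -3 + 4 = 1
y' = -6 + -2 = -8
Result: (1, -8)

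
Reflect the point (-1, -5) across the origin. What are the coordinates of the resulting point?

Reflection across origin: (-1, -5) → (1, 5)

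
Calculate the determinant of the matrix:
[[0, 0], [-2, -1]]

For a 2×2 matrix [[a, b], [c, d]], det = ad - bc
det = (0)(-1) - (0)(-2) = 0 - 0 = 0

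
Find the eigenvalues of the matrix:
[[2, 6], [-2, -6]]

Characteristic equation: det(A - λI) = 0
λ² - (trace)λ + (det) = 0
trace = 2 + -6 = -4, det = (2)(-6) - (6)(-2) = 0
λ² - (-4)λ + (0) = 0
λ = (-4 ± √((-4)² - 4·(0))) / 2 = (-4 ± √16) / 2
Solving: λ = -4, 0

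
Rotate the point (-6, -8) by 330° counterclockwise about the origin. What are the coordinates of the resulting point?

Rotation matrix for 330°: [[cos 330°, -sin 330°], [sin 330°, cos 330°]] ≈ [[0.866025, 0.500000], [-0.500000, 0.866025]]
[[0.866025, 0.500000], [-0.500000, 0.866025]] × [-6, -8]ᵀ ≈ [-9.1962, -3.9282]ᵀ
Result: (-9.1962, -3.9282)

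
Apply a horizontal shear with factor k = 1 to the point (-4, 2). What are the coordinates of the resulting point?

Shear matrix for horizontal shear with factor k = 1:
[[1, 1], [0, 1]]
Result: (-4, 2) → (-2, 2)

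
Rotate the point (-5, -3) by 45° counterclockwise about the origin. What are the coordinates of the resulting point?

Rotation matrix for 45°: [[cos 45°, -sin 45°], [sin 45°, cos 45°]] ≈ [[0.707107, -0.707107], [0.707107, 0.707107]]
[[0.707107, -0.707107], [0.707107, 0.707107]] × [-5, -3]ᵀ ≈ [-1.4142, -5.6569]ᵀ
Result: (-1.4142, -5.6569)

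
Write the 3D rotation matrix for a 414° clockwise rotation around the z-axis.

Rotation matrix for clockwise 414° around z-axis:
A clockwise rotation by 414° is a counterclockwise rotation by -414°.
cos(-414°) = 0.5878, sin(-414°) = -0.8090
Result: [[0.5878, 0.8090, 0], [-0.8090, 0.5878, 0], [0, 0, 1]]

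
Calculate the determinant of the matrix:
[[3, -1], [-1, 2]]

For a 2×2 matrix [[a, b], [c, d]], det = ad - bc
det = (3)(2) - (-1)(-1) = 6 - 1 = 5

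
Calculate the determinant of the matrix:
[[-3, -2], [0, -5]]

For a 2×2 matrix [[a, b], [c, d]], det = ad - bc
det = (-3)(-5) - (-2)(0) = 15 - 0 = 15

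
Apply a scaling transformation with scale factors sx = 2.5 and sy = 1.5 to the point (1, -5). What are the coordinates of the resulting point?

Scaling matrix:
[[2.50, 0], [0, 1.50]]
Result: (1 × 2.5, -5 × 1.5) = (2.5, -7.5)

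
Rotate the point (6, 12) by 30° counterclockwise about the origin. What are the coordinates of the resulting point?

Rotation matrix for 30°: [[cos 30°, -sin 30°], [sin 30°, cos 30°]] ≈ [[0.866025, -0.500000], [0.500000, 0.866025]]
[[0.866025, -0.500000], [0.500000, 0.866025]] × [6, 12]ᵀ ≈ [-0.8038, 13.3923]ᵀ
Result: (-0.8038, 13.3923)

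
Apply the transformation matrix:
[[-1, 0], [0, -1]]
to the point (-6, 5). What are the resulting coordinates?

Matrix multiplication:
[[-1, 0], [0, -1]] × [-6, 5]ᵀ
= [(-1)(-6) + (0)(5), (0)(-6) + (-1)(5)]ᵀ
= [6, -5]ᵀ
Result: (6, -5)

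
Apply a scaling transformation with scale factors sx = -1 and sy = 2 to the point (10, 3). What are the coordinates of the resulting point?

Scaling matrix:
[[-1, 0], [0, 2]]
Result: (10 × -1, 3 × 2) = (-10, 6)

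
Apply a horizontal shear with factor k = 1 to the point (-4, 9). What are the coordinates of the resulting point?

Shear matrix for horizontal shear with factor k = 1:
[[1, 1], [0, 1]]
Result: (-4, 9) → (5, 9)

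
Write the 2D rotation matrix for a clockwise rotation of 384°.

Rotation matrix formula: [[cos θ, -sin θ], [sin θ, cos θ]]
A clockwise rotation by 384° is equivalent to a counterclockwise rotation by -384°.
For θ = -384°:
cos(-384°) = 0.9135
sin(-384°) = -0.4067
Result: [[0.9135, 0.4067], [-0.4067, 0.9135]]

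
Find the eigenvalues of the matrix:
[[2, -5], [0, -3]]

Characteristic equation: det(A - λI) = 0
λ² - (trace)λ + (det) = 0
trace = 2 + -3 = -1, det = (2)(-3) - (-5)(0) = -6
λ² - (-1)λ + (-6) = 0
λ = (-1 ± √((-1)² - 4·(-6))) / 2 = (-1 ± √25) / 2
Solving: λ = -3, 2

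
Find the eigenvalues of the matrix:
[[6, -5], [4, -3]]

Characteristic equation: det(A - λI) = 0
λ² - (trace)λ + (det) = 0
trace = 6 + -3 = 3, det = (6)(-3) - (-5)(4) = 2
λ² - (3)λ + (2) = 0
λ = (3 ± √((3)² - 4·(2))) / 2 = (3 ± √1) / 2
Solving: λ = 1, 2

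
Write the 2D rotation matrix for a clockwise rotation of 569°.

Rotation matrix formula: [[cos θ, -sin θ], [sin θ, cos θ]]
A clockwise rotation by 569° is equivalent to a counterclockwise rotation by -569°.
For θ = -569°:
cos(-569°) = -0.8746
sin(-569°) = 0.4848
Result: [[-0.8746, -0.4848], [0.4848, -0.8746]]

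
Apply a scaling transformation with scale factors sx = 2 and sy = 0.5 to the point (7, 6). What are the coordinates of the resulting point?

Scaling matrix:
[[2, 0], [0, 0.50]]
Result: (7 × 2, 6 × 0.5) = (14, 3)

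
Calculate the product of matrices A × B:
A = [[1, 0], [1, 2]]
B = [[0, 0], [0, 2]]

Matrix multiplication:
C[0][0] = 1×0 + 0×0 = 0
C[0][1] = 1×0 + 0×2 = 0
C[1][0] = 1×0 + 2×0 = 0
C[1][1] = 1×0 + 2×2 = 4
Result: [[0, 0], [0, 4]]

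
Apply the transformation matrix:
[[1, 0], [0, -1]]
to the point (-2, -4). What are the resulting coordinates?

Matrix multiplication:
[[1, 0], [0, -1]] × [-2, -4]ᵀ
= [(1)(-2) + (0)(-4), (0)(-2) + (-1)(-4)]ᵀ
= [-2, 4]ᵀ
Result: (-2, 4)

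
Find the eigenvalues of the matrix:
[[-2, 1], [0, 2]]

Characteristic equation: det(A - λI) = 0
λ² - (trace)λ + (det) = 0
trace = -2 + 2 = 0, det = (-2)(2) - (1)(0) = -4
λ² - (0)λ + (-4) = 0
λ = (0 ± √((0)² - 4·(-4))) / 2 = (0 ± √16) / 2
Solving: λ = -2, 2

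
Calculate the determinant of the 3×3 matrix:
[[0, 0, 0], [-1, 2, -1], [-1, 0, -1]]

Expansion along first row:
det = 0·det([[2,-1],[0,-1]]) - 0·det([[-1,-1],[-1,-1]]) + 0·det([[-1,2],[-1,0]])
    = 0·(2·-1 - -1·0) - 0·(-1·-1 - -1·-1) + 0·(-1·0 - 2·-1)
    = 0·-2 - 0·0 + 0·2
    = 0 + 0 + 0 = 0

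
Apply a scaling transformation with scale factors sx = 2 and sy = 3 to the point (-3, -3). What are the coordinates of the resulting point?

Scaling matrix:
[[2, 0], [0, 3]]
Result: (-3 × 2, -3 × 3) = (-6, -9)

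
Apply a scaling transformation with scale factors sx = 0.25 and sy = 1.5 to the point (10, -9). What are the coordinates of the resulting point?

Scaling matrix:
[[0.25, 0], [0, 1.50]]
Result: (10 × 0.25, -9 × 1.5) = (2.5, -13.5)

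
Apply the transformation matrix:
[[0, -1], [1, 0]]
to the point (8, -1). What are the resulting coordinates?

Matrix multiplication:
[[0, -1], [1, 0]] × [8, -1]ᵀ
= [(0)(8) + (-1)(-1), (1)(8) + (0)(-1)]ᵀ
= [1, 8]ᵀ
Result: (1, 8)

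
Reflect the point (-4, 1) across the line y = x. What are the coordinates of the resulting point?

Reflection across line y = x: (-4, 1) → (1, -4)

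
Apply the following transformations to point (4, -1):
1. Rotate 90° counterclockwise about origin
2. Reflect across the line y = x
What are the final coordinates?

Step 1: Rotate 90° → (1, 4)
Step 2: Reflect across line y = x → (4, 1)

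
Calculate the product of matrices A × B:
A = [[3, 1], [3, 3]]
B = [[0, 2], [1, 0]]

Matrix multiplication:
C[0][0] = 3×0 + 1×1 = 1
C[0][1] = 3×2 + 1×0 = 6
C[1][0] = 3×0 + 3×1 = 3
C[1][1] = 3×2 + 3×0 = 6
Result: [[1, 6], [3, 6]]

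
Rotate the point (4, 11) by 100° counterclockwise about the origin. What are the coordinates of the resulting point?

Rotation matrix for 100°: [[cos 100°, -sin 100°], [sin 100°, cos 100°]] ≈ [[-0.173648, -0.984808], [0.984808, -0.173648]]
[[-0.173648, -0.984808], [0.984808, -0.173648]] × [4, 11]ᵀ ≈ [-11.5275, 2.0291]ᵀ
Result: (-11.5275, 2.0291)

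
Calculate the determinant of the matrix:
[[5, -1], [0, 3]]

For a 2×2 matrix [[a, b], [c, d]], det = ad - bc
det = (5)(3) - (-1)(0) = 15 - 0 = 15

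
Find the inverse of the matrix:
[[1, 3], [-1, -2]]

For [[a,b],[c,d]], inverse = (1/det)·[[d,-b],[-c,a]]
det = (1)(-2) - (3)(-1) = -2 - -3 = 1
Inverse = [[-2, -3], [1, 1]]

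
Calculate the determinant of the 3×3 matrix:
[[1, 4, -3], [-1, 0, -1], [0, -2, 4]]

Expansion along first row:
det = 1·det([[0,-1],[-2,4]]) - 4·det([[-1,-1],[0,4]]) + -3·det([[-1,0],[0,-2]])
    = 1·(0·4 - -1·-2) - 4·(-1·4 - -1·0) + -3·(-1·-2 - 0·0)
    = 1·-2 - 4·-4 + -3·2
    = -2 + 16 + -6 = 8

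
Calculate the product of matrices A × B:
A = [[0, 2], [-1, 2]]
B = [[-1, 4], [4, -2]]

Matrix multiplication:
C[0][0] = 0×-1 + 2×4 = 8
C[0][1] = 0×4 + 2×-2 = -4
C[1][0] = -1×-1 + 2×4 = 9
C[1][1] = -1×4 + 2×-2 = -8
Result: [[8, -4], [9, -8]]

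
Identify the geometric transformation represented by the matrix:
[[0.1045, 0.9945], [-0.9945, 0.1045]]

This matrix represents: rotation by 276° counterclockwise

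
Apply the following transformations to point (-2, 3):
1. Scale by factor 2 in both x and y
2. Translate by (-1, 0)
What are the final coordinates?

Step 1: Scale (-2, 3) by 2 → (-4, 6)
Step 2: Translate by (-1, 0) → (-5, 6)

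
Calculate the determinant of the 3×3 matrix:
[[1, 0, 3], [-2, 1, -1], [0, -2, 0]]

Expansion along first row:
det = 1·det([[1,-1],[-2,0]]) - 0·det([[-2,-1],[0,0]]) + 3·det([[-2,1],[0,-2]])
    = 1·(1·0 - -1·-2) - 0·(-2·0 - -1·0) + 3·(-2·-2 - 1·0)
    = 1·-2 - 0·0 + 3·4
    = -2 + 0 + 12 = 10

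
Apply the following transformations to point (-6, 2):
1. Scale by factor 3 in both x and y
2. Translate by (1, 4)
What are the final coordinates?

Step 1: Scale (-6, 2) by 3 → (-18, 6)
Step 2: Translate by (1, 4) → (-17, 10)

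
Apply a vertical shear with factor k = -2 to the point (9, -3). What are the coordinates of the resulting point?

Shear matrix for vertical shear with factor k = -2:
[[1, 0], [-2, 1]]
Result: (9, -3) → (9, -21)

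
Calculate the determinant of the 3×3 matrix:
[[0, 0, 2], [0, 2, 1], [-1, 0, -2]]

Expansion along first row:
det = 0·det([[2,1],[0,-2]]) - 0·det([[0,1],[-1,-2]]) + 2·det([[0,2],[-1,0]])
    = 0·(2·-2 - 1·0) - 0·(0·-2 - 1·-1) + 2·(0·0 - 2·-1)
    = 0·-4 - 0·1 + 2·2
    = 0 + 0 + 4 = 4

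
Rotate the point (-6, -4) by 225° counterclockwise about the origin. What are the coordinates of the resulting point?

Rotation matrix for 225°: [[cos 225°, -sin 225°], [sin 225°, cos 225°]] ≈ [[-0.707107, 0.707107], [-0.707107, -0.707107]]
[[-0.707107, 0.707107], [-0.707107, -0.707107]] × [-6, -4]ᵀ ≈ [1.4142, 7.0711]ᵀ
Result: (1.4142, 7.0711)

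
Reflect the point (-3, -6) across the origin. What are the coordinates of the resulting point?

Reflection across origin: (-3, -6) → (3, 6)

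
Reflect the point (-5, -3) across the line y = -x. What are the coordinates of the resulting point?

Reflection across line y = -x: (-5, -3) → (3, 5)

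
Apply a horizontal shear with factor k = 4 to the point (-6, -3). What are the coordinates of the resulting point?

Shear matrix for horizontal shear with factor k = 4:
[[1, 4], [0, 1]]
Result: (-6, -3) → (-18, -3)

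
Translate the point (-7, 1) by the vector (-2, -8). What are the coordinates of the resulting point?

Translation by (-2, -8) (homogeneous matrix [[1, 0, -2], [0, 1, -8], [0, 0, 1]]):
x' = -7 + -2 = -9
y' = 1 + -8 = -7
Result: (-9, -7)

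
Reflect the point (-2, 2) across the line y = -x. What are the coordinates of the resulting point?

Reflection across line y = -x: (-2, 2) → (-2, 2)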